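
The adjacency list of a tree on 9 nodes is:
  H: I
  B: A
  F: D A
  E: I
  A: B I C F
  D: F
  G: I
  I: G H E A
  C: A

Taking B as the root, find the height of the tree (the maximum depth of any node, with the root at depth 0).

The longest root-to-leaf path is B–A–I–E (3 edges).

3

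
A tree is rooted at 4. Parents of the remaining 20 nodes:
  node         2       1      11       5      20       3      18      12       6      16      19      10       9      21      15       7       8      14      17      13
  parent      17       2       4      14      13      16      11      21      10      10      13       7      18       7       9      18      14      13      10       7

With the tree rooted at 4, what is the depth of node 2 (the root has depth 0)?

6

Path from 4 to 2: 4 – 11 – 18 – 7 – 10 – 17 – 2, which has 6 edges.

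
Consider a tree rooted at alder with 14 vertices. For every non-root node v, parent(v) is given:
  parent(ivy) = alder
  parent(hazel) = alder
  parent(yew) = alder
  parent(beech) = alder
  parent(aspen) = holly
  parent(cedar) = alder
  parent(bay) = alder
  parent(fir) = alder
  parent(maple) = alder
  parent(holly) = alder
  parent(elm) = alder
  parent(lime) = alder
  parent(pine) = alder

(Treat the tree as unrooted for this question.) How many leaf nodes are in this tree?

Exactly 12 nodes have a single neighbour: aspen, bay, beech, cedar, elm, fir, hazel, ivy, lime, maple, pine, yew.

12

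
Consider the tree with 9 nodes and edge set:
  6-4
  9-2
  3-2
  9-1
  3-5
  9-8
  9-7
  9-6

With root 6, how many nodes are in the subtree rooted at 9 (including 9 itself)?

9's subtree: {9, 1, 8, 7, 2, 3, 5}, size 7.

7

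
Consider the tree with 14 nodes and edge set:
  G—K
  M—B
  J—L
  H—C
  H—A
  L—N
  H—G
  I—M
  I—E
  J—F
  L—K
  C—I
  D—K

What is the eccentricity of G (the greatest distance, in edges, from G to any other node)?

The node farthest from G is B, via G-H-C-I-M-B — 5 edges.

5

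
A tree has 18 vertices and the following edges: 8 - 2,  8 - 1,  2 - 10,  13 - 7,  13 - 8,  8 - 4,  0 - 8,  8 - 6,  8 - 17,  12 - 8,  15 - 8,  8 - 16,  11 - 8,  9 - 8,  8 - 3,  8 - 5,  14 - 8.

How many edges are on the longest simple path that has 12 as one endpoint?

A farthest node from 12 is 7 (10 also at distance 3).
The path 12–8–13–7 has 3 edges.

3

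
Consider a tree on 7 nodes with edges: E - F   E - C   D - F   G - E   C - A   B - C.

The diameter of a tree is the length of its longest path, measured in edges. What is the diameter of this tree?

4

BFS from D reaches B last, at distance 4; BFS from B confirms no node is farther.
Path: D – F – E – C – B.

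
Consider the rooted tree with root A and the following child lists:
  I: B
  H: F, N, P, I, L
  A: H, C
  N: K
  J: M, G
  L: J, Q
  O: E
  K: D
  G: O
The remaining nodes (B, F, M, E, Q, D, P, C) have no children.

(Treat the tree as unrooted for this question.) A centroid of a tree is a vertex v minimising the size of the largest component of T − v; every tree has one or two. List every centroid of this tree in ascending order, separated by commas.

H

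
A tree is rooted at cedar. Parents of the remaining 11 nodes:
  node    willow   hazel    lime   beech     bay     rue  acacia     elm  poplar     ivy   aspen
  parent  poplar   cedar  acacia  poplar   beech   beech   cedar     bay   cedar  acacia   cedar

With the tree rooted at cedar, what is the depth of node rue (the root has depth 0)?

Climbing from rue to the root: rue – beech – poplar – cedar. That's 3 steps.

3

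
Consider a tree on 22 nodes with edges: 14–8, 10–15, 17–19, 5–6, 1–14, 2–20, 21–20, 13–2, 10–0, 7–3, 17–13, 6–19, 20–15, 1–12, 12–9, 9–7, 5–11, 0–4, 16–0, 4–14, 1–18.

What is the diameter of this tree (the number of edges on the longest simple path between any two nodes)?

Starting from 11, a farthest node is 3 at distance 17.
One longest path: 11–5–6–19–17–13–2–20–15–10–0–4–14–1–12–9–7–3.
So the diameter is 17.

17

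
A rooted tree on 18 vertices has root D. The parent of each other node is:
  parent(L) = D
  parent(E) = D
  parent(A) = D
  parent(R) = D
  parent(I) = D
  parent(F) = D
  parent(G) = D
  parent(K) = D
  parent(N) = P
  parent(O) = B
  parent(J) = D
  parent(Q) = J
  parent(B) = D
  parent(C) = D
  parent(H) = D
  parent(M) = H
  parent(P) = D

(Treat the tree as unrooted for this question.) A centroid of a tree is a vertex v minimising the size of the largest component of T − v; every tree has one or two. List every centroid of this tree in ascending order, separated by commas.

D

Removing D splits the tree into components of sizes 2, 2, 2, 2, 1, 1, 1, 1, 1, 1, 1, 1, 1; the largest is 2 ≤ ⌊18/2⌋ = 9.
No neighbour of D does as well, so D is the unique centroid.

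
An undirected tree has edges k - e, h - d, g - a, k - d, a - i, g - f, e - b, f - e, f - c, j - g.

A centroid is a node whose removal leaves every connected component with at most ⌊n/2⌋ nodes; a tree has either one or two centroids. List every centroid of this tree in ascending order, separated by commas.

f

Delete f: the remaining components have sizes 5, 4, 1. Max 5 ≤ 5, so f is a centroid.
Every other node leaves some component of size > 5, so the centroid is unique.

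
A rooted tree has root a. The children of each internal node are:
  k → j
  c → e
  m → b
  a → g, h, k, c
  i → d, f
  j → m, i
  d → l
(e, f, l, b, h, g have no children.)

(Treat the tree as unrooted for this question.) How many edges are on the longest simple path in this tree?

7

Starting from e, a farthest node is l at distance 7.
One longest path: e – c – a – k – j – i – d – l.
So the diameter is 7.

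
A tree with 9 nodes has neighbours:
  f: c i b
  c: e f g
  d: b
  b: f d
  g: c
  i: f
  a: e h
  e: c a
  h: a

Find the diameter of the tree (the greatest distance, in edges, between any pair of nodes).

BFS from d reaches h last, at distance 6; BFS from h confirms no node is farther.
Path: d-b-f-c-e-a-h.

6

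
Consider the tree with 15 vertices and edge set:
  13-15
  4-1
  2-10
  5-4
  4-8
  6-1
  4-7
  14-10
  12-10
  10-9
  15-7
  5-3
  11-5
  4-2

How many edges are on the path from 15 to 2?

Walking from 15: 15 – 7 – 4 – 2. Length 3.

3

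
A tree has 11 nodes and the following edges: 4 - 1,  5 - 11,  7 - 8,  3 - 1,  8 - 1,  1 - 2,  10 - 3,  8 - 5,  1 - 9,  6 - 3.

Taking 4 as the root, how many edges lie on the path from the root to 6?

3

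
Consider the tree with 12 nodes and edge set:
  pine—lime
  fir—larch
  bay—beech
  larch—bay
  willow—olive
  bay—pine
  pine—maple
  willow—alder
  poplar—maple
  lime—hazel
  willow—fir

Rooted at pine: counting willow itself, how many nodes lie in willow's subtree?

Descendants of willow (including itself): willow, olive, alder. That's 3.

3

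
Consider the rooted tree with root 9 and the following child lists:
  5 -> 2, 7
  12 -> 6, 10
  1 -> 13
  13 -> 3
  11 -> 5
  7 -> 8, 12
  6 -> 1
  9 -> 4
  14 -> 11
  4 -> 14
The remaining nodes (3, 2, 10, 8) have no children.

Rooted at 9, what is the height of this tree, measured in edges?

10

3 sits deepest: 9 – 4 – 14 – 11 – 5 – 7 – 12 – 6 – 1 – 13 – 3 — 10 edges from the root.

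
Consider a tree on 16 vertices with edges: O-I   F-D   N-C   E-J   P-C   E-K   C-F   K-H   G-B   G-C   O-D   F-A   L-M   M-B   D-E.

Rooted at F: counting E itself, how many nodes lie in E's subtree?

4

The subtree rooted at E contains: E, K, J, H — 4 nodes.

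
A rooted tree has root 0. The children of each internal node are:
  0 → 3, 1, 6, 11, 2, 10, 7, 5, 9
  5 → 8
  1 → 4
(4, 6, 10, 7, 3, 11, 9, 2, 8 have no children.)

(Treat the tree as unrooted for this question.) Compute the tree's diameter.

4

Starting from 8, a farthest node is 4 at distance 4.
One longest path: 8-5-0-1-4.
So the diameter is 4.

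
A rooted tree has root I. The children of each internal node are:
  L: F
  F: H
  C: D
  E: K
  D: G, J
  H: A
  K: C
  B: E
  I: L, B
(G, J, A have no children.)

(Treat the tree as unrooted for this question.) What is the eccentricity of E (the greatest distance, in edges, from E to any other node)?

6

Distances from E peak at 6, attained at A.
E – B – I – L – F – H – A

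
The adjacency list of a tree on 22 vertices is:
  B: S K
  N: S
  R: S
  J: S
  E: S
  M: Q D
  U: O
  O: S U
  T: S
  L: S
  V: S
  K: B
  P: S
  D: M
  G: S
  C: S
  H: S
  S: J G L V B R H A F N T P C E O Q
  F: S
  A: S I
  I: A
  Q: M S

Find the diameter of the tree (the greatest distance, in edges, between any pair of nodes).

BFS from D reaches K last, at distance 5; BFS from K confirms no node is farther.
Path: D - M - Q - S - B - K.

5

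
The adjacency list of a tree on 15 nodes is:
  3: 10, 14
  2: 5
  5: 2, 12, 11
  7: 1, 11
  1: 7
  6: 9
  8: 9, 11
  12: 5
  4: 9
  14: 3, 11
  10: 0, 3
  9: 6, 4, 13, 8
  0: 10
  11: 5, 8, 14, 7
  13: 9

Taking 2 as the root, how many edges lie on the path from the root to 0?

6

Climbing from 0 to the root: 0 → 10 → 3 → 14 → 11 → 5 → 2. That's 6 steps.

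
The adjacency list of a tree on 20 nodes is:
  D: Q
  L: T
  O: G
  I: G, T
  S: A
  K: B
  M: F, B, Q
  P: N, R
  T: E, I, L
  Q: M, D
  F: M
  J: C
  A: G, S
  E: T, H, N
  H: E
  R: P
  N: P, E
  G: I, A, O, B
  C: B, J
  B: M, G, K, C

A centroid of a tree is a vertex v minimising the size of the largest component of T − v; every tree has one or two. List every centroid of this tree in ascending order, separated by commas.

Removing G splits the tree into components of sizes 8, 8, 2, 1; the largest is 8 ≤ ⌊20/2⌋ = 10.
No neighbour of G does as well, so G is the unique centroid.

G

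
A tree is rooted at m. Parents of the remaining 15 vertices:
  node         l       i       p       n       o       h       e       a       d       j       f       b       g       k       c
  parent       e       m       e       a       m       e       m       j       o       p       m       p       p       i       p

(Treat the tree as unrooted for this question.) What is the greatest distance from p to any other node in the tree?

The node farthest from p is k (d also at distance 4), via p-e-m-i-k — 4 edges.

4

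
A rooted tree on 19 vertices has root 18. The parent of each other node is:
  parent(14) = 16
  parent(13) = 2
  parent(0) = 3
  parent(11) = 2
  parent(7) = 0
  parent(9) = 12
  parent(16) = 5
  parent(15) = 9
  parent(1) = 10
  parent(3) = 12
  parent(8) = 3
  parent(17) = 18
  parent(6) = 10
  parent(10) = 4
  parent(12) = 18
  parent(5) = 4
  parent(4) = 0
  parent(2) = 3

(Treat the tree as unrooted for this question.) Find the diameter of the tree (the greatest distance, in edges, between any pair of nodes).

8

BFS from 17 reaches 14 last, at distance 8; BFS from 14 confirms no node is farther.
Path: 17 – 18 – 12 – 3 – 0 – 4 – 5 – 16 – 14.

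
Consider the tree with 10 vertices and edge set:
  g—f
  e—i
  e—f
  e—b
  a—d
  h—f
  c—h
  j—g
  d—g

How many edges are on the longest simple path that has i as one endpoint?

5

Distances from i peak at 5, attained at a.
i–e–f–g–d–a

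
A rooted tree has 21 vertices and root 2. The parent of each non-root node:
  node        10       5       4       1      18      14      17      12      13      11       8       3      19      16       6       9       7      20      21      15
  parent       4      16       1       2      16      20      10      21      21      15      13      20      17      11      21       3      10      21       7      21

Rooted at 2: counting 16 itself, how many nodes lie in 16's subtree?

The subtree rooted at 16 contains: 16, 5, 18 — 3 nodes.

3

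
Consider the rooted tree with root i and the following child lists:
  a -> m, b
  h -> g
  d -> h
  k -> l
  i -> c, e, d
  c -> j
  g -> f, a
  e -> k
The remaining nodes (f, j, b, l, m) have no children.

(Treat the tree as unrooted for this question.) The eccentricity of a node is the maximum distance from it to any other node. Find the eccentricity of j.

7

The node farthest from j is m (b also at distance 7), via j-c-i-d-h-g-a-m — 7 edges.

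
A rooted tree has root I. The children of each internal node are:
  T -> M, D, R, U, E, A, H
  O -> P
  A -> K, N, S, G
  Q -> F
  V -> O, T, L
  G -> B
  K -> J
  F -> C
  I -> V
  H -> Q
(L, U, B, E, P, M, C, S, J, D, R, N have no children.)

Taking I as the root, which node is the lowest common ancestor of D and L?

V

Path D→root: D T V I; path L→root: L V I.
First common node: V.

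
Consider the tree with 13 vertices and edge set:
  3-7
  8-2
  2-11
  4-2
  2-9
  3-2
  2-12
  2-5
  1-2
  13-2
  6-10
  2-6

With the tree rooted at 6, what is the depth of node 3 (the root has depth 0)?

6–2–3 — 2 edges.

2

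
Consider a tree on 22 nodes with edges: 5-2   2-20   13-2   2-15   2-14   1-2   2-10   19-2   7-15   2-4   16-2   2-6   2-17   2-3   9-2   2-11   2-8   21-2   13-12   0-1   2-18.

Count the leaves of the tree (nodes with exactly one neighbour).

The leaves are 0, 3, 4, 5, 6, 7, 8, 9, 10, 11, 12, 14, 16, 17, 18, 19, 20, 21.
That is 18 leaves.

18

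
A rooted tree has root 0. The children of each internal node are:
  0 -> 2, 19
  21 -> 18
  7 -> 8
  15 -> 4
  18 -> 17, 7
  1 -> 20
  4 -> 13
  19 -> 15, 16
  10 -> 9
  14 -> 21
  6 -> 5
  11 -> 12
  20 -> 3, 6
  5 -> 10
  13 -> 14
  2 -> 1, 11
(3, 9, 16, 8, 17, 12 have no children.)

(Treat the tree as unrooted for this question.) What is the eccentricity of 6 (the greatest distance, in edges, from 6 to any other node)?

Distances from 6 peak at 13, attained at 8.
6–20–1–2–0–19–15–4–13–14–21–18–7–8

13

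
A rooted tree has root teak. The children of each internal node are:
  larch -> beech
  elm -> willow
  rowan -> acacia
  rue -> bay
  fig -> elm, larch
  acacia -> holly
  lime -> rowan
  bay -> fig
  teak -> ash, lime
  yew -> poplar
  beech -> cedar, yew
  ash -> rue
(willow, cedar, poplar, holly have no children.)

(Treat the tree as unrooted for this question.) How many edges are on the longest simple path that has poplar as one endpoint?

12

The node farthest from poplar is holly, via poplar–yew–beech–larch–fig–bay–rue–ash–teak–lime–rowan–acacia–holly — 12 edges.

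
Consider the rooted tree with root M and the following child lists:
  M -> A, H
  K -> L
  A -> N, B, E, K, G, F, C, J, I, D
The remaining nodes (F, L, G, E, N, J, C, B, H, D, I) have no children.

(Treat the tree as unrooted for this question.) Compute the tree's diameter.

4

Starting from L, a farthest node is H at distance 4.
One longest path: L–K–A–M–H.
So the diameter is 4.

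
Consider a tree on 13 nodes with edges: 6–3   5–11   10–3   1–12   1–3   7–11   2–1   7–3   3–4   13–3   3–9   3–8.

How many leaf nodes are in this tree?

9

Degree-1 nodes: 2, 4, 5, 6, 8, 9, 10, 12, 13 — 9 of them.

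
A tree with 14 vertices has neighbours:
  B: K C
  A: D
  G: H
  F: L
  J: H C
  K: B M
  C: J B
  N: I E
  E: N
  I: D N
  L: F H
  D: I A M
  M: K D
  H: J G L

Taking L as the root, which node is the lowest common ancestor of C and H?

H

C's ancestor chain is C, J, H, L and H's is H, L; they first meet at H.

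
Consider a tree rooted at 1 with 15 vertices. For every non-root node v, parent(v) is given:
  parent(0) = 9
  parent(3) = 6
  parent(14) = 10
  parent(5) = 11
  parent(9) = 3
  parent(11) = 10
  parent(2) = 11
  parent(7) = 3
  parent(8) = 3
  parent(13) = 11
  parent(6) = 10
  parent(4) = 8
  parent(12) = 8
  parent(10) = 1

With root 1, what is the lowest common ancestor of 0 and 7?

Path 0→root: 0 9 3 6 10 1; path 7→root: 7 3 6 10 1.
First common node: 3.

3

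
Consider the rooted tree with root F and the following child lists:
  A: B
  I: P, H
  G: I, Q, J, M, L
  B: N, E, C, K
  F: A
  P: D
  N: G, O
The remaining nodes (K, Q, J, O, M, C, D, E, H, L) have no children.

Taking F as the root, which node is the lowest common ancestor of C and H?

B

Path C→root: C B A F; path H→root: H I G N B A F.
First common node: B.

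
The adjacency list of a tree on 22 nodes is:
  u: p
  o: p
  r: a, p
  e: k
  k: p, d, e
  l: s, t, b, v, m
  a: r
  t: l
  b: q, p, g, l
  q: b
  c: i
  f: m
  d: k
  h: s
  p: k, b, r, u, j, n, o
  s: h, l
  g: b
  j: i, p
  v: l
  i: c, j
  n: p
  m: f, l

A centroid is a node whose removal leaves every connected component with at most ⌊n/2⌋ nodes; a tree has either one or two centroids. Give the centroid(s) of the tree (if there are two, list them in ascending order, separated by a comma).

p

Removing p splits the tree into components of sizes 10, 3, 3, 2, 1, 1, 1; the largest is 10 ≤ ⌊22/2⌋ = 11.
Every other node leaves some component of size > 11, so the centroid is unique.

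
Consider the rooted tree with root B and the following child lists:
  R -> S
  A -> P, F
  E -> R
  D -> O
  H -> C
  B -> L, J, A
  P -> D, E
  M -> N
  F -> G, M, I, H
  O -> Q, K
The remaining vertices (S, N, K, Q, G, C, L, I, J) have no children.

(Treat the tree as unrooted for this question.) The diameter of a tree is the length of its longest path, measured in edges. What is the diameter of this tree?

Starting from N, a farthest node is K at distance 7.
One longest path: N–M–F–A–P–D–O–K.
So the diameter is 7.

7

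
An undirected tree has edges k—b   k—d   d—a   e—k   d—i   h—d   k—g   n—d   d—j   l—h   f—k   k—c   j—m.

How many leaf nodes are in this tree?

10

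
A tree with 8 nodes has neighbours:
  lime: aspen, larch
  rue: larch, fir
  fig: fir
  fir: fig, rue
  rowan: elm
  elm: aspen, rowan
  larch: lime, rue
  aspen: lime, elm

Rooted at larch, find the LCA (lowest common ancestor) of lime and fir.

larch

lime's ancestor chain is lime, larch and fir's is fir, rue, larch; they first meet at larch.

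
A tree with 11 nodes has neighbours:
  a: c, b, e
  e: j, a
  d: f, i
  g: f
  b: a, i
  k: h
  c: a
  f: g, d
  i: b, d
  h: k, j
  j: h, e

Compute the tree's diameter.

BFS from k reaches g last, at distance 9; BFS from g confirms no node is farther.
Path: k–h–j–e–a–b–i–d–f–g.

9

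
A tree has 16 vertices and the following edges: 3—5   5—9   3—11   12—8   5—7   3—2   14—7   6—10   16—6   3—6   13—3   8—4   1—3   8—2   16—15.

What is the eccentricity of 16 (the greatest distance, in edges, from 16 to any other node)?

Distances from 16 peak at 5, attained at 14 (4, 12 also at distance 5).
16 – 6 – 3 – 5 – 7 – 14

5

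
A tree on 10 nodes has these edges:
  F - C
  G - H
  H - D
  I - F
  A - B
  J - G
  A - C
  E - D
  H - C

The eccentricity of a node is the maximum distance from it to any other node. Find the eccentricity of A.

4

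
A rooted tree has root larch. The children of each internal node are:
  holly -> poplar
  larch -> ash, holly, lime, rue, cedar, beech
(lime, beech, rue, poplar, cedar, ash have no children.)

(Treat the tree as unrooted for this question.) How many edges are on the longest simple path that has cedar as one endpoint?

The node farthest from cedar is poplar, via cedar-larch-holly-poplar — 3 edges.

3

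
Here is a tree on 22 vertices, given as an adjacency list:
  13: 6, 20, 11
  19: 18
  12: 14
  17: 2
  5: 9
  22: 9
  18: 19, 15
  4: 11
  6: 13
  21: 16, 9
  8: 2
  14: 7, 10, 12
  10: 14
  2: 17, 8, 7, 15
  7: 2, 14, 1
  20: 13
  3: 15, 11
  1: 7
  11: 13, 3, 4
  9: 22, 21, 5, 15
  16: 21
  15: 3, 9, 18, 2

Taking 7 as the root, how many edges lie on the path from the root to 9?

Climbing from 9 to the root: 9 → 15 → 2 → 7. That's 3 steps.

3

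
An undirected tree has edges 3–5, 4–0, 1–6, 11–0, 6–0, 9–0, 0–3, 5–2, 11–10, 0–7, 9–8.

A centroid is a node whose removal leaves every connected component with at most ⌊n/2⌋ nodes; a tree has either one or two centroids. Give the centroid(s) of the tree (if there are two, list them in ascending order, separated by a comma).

0

Removing 0 splits the tree into components of sizes 3, 2, 2, 2, 1, 1; the largest is 3 ≤ ⌊12/2⌋ = 6.
No neighbour of 0 does as well, so 0 is the unique centroid.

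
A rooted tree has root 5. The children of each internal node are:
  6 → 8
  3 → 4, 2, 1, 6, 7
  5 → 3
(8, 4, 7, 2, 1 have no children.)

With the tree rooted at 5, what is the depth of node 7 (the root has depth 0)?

5–3–7 — 2 edges.

2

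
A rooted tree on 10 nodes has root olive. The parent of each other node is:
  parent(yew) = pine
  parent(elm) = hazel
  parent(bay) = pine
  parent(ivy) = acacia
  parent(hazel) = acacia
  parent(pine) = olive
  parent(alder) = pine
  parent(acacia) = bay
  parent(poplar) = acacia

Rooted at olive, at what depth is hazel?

olive–pine–bay–acacia–hazel — 4 edges.

4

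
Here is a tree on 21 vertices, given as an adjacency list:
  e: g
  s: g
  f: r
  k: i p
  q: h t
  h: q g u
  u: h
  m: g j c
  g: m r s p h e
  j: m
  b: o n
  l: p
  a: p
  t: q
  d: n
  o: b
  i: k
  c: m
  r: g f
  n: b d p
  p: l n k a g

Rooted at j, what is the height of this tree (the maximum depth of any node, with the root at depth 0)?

6

The longest root-to-leaf path is j – m – g – p – n – b – o (6 edges).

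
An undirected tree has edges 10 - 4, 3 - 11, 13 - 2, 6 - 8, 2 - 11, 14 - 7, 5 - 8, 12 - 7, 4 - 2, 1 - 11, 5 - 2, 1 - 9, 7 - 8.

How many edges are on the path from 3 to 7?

5

3–11–2–5–8–7: 5 edges.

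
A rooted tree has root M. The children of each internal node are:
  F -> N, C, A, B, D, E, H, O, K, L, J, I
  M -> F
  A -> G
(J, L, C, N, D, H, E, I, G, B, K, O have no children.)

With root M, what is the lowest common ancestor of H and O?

Ancestors of H (toward the root): H, F, M.
Ancestors of O: O, F, M.
The deepest node appearing in both lists is F.

F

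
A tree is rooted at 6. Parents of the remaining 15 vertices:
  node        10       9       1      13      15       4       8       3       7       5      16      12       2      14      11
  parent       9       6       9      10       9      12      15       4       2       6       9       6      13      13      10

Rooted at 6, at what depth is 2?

Climbing from 2 to the root: 2 – 13 – 10 – 9 – 6. That's 4 steps.

4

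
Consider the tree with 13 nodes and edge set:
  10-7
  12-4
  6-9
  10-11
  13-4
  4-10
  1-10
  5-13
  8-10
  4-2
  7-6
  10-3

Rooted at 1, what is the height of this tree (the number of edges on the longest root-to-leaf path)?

4

A deepest node is 5, reached by 1 – 10 – 4 – 13 – 5.
That path has 4 edges, so the height is 4.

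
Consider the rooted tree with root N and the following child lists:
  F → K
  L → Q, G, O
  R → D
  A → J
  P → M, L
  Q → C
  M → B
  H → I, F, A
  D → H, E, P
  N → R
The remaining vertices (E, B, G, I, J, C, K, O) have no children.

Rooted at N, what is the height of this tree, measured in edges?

A deepest node is C, reached by N–R–D–P–L–Q–C.
That path has 6 edges, so the height is 6.

6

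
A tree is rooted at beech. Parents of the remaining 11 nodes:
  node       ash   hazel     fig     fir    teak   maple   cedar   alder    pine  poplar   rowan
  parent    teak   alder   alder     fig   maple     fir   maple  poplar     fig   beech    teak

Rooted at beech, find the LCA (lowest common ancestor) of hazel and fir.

Path hazel→root: hazel alder poplar beech; path fir→root: fir fig alder poplar beech.
First common node: alder.

alder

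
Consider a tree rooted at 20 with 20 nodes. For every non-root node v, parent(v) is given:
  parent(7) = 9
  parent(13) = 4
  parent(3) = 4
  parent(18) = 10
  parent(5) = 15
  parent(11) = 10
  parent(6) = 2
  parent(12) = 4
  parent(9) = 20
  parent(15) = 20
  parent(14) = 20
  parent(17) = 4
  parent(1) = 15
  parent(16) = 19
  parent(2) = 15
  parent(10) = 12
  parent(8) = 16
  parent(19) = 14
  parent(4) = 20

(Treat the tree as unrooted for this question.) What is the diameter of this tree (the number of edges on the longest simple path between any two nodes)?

8

A longest path is 8-16-19-14-20-4-12-10-11, with 8 edges.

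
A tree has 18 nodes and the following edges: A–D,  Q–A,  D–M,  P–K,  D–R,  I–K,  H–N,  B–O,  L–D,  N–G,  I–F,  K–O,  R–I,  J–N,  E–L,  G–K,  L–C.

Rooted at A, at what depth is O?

Climbing from O to the root: O → K → I → R → D → A. That's 5 steps.

5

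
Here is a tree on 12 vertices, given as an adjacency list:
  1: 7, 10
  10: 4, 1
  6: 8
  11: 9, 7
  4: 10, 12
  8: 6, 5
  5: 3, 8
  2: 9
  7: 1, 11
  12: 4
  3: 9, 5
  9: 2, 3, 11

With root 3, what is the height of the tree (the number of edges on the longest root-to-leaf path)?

The longest root-to-leaf path is 3 – 9 – 11 – 7 – 1 – 10 – 4 – 12 (7 edges).

7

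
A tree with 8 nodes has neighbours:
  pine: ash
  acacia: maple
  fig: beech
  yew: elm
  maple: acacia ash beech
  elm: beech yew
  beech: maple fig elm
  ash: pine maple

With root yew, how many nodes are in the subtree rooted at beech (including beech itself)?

6

The subtree rooted at beech contains: beech, maple, fig, acacia, ash, pine — 6 nodes.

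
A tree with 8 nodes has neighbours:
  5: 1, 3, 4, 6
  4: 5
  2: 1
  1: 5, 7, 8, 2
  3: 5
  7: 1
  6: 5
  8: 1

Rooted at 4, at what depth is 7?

Climbing from 7 to the root: 7 – 1 – 5 – 4. That's 3 steps.

3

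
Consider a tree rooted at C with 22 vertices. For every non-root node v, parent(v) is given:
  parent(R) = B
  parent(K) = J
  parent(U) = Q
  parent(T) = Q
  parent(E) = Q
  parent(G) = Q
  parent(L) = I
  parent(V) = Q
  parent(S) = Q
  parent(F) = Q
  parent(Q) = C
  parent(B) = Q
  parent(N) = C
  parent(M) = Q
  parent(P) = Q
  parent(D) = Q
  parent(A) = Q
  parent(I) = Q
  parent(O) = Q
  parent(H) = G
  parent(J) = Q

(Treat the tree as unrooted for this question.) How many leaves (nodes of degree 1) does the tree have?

16

Exactly 16 nodes have a single neighbour: A, D, E, F, H, K, L, M, N, O, P, R, S, T, U, V.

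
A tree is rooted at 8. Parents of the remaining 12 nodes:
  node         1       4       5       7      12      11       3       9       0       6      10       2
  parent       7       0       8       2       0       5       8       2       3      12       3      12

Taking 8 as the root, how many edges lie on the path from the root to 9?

5

Climbing from 9 to the root: 9 → 2 → 12 → 0 → 3 → 8. That's 5 steps.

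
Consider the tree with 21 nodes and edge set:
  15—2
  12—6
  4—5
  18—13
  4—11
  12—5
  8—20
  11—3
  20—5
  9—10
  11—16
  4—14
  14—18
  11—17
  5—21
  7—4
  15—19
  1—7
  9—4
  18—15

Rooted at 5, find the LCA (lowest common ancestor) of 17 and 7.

4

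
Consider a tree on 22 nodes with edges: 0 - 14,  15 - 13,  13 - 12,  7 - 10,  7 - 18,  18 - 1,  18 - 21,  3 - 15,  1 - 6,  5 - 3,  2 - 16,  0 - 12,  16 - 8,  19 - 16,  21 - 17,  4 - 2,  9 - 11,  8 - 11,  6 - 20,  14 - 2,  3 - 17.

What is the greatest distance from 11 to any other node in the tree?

15

The node farthest from 11 is 20, via 11-8-16-2-14-0-12-13-15-3-17-21-18-1-6-20 — 15 edges.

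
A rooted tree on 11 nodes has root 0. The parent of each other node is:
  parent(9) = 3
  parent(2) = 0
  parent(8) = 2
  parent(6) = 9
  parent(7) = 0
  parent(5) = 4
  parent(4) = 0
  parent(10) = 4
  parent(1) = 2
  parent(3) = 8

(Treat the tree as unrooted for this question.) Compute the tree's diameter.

7

A longest path is 6-9-3-8-2-0-4-10, with 7 edges.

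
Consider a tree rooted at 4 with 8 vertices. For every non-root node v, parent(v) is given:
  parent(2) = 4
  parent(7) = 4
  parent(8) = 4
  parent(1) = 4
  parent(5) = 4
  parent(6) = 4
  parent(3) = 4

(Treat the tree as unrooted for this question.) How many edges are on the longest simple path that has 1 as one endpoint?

2

A farthest node from 1 is 3 (2, 8, 5, 7, 6 also at distance 2).
The path 1 – 4 – 3 has 2 edges.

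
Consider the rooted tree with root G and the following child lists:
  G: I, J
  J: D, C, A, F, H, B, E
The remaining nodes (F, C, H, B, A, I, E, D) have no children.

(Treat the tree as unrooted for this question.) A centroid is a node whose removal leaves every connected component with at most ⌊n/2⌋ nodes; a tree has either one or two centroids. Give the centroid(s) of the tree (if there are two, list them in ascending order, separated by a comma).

Delete J: the remaining components have sizes 2, 1, 1, 1, 1, 1, 1, 1. Max 2 ≤ 5, so J is a centroid.
Every other node leaves some component of size > 5, so the centroid is unique.

J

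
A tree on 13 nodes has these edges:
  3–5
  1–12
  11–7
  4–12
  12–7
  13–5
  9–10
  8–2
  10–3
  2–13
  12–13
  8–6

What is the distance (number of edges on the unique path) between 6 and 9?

Walking from 6: 6 - 8 - 2 - 13 - 5 - 3 - 10 - 9. Length 7.

7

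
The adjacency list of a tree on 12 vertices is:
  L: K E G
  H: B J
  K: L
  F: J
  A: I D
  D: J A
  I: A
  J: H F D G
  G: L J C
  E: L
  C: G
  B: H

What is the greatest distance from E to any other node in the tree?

6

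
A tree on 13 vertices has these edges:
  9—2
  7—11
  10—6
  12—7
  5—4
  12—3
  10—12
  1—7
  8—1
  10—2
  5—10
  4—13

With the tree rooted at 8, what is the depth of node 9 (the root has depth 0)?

6

Climbing from 9 to the root: 9–2–10–12–7–1–8. That's 6 steps.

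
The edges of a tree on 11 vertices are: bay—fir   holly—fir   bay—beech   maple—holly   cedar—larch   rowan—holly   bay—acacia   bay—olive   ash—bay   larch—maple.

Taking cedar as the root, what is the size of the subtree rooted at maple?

9

maple's subtree: {maple, holly, fir, rowan, bay, olive, beech, ash, acacia}, size 9.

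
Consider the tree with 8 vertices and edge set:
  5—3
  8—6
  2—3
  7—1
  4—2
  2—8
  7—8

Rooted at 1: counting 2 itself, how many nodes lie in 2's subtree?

2's subtree: {2, 3, 4, 5}, size 4.

4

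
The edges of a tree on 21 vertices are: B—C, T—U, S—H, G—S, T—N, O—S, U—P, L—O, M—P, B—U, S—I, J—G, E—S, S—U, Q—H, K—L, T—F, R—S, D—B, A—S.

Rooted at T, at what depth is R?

T – U – S – R — 3 edges.

3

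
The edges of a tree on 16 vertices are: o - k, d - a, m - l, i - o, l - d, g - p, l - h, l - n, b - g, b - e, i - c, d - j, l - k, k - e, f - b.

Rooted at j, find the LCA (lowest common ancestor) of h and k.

Path h→root: h l d j; path k→root: k l d j.
First common node: l.

l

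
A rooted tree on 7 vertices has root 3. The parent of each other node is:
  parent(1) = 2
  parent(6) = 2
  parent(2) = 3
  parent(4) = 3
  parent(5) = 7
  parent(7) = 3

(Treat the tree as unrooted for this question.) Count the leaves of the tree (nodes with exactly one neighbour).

4

Exactly 4 nodes have a single neighbour: 1, 4, 5, 6.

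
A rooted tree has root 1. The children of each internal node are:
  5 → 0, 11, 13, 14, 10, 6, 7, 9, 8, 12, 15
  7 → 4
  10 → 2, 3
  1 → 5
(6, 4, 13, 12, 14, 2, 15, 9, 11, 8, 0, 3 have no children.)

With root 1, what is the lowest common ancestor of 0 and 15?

5

Ancestors of 0 (toward the root): 0, 5, 1.
Ancestors of 15: 15, 5, 1.
The deepest node appearing in both lists is 5.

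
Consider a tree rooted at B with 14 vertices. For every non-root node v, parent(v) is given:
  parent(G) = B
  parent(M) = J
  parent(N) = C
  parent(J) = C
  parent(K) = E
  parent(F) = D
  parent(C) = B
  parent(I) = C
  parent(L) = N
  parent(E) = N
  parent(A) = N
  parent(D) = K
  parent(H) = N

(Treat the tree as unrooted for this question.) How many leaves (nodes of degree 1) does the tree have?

7

Exactly 7 nodes have a single neighbour: A, F, G, H, I, L, M.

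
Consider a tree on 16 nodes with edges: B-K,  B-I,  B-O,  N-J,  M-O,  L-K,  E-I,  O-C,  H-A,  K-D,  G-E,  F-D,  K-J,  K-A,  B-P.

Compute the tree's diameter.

6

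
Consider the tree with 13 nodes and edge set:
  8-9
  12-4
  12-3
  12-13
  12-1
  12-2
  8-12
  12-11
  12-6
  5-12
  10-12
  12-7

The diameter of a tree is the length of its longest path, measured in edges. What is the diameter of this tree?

3

Starting from 9, a farthest node is 3 at distance 3.
One longest path: 9–8–12–3.
So the diameter is 3.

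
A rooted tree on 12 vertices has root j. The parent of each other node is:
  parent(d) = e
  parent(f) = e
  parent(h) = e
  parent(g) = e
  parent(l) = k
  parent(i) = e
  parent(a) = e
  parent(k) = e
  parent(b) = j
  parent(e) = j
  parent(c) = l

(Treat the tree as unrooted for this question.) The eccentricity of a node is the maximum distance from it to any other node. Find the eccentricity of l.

4

A farthest node from l is b.
The path l-k-e-j-b has 4 edges.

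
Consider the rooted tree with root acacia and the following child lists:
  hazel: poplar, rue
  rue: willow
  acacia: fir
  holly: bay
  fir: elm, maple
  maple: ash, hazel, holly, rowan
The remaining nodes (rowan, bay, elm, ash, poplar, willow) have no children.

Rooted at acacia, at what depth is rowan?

3

acacia → fir → maple → rowan — 3 edges.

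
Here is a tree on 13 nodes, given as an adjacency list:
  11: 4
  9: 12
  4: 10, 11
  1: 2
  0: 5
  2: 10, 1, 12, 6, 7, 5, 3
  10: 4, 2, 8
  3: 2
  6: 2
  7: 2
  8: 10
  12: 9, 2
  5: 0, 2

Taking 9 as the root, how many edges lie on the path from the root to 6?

3

Climbing from 6 to the root: 6 → 2 → 12 → 9. That's 3 steps.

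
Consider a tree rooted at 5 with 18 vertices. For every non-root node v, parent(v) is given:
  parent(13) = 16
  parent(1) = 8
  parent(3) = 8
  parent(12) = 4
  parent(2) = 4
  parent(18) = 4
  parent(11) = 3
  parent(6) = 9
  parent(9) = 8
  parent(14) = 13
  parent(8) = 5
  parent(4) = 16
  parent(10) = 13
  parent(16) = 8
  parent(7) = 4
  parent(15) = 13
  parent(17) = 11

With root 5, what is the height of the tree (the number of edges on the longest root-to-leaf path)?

10 sits deepest: 5-8-16-13-10 — 4 edges from the root.

4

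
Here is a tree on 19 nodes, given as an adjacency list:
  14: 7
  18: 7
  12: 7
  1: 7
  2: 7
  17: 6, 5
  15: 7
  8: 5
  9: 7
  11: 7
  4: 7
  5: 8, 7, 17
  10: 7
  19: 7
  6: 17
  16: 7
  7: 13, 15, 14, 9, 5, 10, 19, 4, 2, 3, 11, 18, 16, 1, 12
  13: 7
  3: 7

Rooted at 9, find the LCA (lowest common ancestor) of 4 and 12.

4's ancestor chain is 4, 7, 9 and 12's is 12, 7, 9; they first meet at 7.

7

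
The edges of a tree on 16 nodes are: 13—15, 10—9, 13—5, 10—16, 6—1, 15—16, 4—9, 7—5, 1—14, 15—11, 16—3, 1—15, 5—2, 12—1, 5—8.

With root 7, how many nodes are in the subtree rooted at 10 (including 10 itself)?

The subtree rooted at 10 contains: 10, 9, 4 — 3 nodes.

3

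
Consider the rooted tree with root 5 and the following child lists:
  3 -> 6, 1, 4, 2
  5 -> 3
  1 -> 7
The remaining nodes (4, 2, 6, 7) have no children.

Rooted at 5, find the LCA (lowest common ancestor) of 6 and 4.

3

Path 6→root: 6 3 5; path 4→root: 4 3 5.
First common node: 3.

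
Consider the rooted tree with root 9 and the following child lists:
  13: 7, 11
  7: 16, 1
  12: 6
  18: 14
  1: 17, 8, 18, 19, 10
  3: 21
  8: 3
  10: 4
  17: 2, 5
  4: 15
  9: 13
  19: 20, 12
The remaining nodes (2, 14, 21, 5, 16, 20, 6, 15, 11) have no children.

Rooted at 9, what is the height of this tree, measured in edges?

6

The longest root-to-leaf path is 9-13-7-1-19-12-6 (6 edges).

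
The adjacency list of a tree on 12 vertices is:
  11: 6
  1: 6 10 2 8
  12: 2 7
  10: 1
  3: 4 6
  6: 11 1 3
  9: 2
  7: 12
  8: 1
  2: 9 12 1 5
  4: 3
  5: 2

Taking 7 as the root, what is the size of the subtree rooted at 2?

Descendants of 2 (including itself): 2, 9, 1, 5, 6, 10, 8, 3, 11, 4. That's 10.

10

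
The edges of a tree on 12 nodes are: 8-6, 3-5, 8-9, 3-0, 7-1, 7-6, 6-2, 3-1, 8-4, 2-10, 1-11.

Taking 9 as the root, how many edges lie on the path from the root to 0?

Climbing from 0 to the root: 0 → 3 → 1 → 7 → 6 → 8 → 9. That's 6 steps.

6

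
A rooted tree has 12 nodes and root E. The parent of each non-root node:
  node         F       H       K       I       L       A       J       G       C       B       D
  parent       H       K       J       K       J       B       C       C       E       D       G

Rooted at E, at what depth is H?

Climbing from H to the root: H – K – J – C – E. That's 4 steps.

4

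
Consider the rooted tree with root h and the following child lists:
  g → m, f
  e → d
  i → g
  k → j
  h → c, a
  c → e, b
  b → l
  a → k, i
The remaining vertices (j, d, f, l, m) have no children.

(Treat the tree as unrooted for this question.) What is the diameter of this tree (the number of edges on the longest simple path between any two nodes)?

BFS from l reaches f last, at distance 7; BFS from f confirms no node is farther.
Path: l–b–c–h–a–i–g–f.

7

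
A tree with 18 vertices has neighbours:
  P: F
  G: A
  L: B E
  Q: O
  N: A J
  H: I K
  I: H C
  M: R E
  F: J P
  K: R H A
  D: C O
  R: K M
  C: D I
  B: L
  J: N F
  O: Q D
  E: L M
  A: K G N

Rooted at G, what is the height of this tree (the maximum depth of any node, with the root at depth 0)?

A deepest node is Q, reached by G – A – K – H – I – C – D – O – Q.
That path has 8 edges, so the height is 8.

8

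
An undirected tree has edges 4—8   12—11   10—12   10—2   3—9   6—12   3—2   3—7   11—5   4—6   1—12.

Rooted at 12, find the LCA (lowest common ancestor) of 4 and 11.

4's ancestor chain is 4, 6, 12 and 11's is 11, 12; they first meet at 12.

12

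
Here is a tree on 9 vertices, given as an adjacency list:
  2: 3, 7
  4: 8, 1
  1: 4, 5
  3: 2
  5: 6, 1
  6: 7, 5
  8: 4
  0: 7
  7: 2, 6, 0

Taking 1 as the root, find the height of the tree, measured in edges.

5

A deepest node is 3, reached by 1–5–6–7–2–3.
That path has 5 edges, so the height is 5.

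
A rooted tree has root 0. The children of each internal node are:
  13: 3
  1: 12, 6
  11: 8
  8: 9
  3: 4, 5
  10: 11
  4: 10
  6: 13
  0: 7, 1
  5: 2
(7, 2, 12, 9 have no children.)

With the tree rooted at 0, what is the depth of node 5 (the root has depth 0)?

Climbing from 5 to the root: 5 → 3 → 13 → 6 → 1 → 0. That's 5 steps.

5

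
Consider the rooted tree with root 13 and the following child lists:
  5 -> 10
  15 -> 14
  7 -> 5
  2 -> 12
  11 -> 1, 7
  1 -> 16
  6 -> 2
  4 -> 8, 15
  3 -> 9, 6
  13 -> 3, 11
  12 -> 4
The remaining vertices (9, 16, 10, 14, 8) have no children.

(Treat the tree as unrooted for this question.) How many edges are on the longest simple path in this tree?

BFS from 14 reaches 10 last, at distance 11; BFS from 10 confirms no node is farther.
Path: 14-15-4-12-2-6-3-13-11-7-5-10.

11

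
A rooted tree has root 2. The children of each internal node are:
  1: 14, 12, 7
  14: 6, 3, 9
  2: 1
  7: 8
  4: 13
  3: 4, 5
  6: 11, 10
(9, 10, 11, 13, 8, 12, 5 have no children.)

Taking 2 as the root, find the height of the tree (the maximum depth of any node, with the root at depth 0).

13 sits deepest: 2-1-14-3-4-13 — 5 edges from the root.

5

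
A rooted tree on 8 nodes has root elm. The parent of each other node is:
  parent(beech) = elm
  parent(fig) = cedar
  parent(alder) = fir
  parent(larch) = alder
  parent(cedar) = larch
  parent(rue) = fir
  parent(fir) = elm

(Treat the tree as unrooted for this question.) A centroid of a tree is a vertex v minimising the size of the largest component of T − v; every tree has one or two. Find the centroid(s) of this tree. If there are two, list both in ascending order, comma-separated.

Delete alder: the remaining components have sizes 4, 3. Max 4 ≤ 4, so alder is a centroid.
fir is adjacent to alder and is also a centroid (the largest component after removing it is likewise 4).

alder, fir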